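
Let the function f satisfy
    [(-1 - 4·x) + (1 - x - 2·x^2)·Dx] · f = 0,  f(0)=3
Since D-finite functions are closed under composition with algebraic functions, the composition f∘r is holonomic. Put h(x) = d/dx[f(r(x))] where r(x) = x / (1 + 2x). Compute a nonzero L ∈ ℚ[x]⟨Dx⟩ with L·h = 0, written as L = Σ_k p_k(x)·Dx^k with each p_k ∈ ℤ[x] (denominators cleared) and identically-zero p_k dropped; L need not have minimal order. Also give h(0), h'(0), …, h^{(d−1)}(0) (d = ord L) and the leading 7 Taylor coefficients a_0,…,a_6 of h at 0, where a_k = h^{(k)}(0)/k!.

L = 2 + (-1 - 11·x - 36·x^2 - 36·x^3)·Dx  (order 1).
h: a_k = 3, 6, -27, 108, -405, 1458, -5103, …
ICs: h(0) = 3.

f: a_k = 3, 3, 9, 15, 33, 63, 129, …
h₀=f(r): pull back L_f along r ⇒ L₀.
Derive L from L₀ (diff closure).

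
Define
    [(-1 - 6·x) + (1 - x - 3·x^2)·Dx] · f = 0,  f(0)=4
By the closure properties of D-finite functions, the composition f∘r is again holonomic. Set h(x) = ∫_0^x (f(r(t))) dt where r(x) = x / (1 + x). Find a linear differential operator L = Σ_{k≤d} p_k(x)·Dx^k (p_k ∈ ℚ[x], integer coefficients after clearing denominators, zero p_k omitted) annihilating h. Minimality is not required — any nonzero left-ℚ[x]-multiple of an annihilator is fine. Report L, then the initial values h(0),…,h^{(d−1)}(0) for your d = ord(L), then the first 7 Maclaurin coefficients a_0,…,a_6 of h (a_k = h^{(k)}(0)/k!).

f: a_k = 4, 4, 16, 28, 76, 160, 388, …
L₀ from L_f via x↦r, Dx↦r'^{-1}Dx.
h=∫h₀ ⇒ L = L₀·Dx.
L = (1 + 7·x)·Dx + (-1 - 2·x + 2·x^2 + 3·x^3)·Dx^2  (order 2).
h: a_k = 0, 4, 2, 4, 0, 36/5, -6, …
ICs: h(0) = 0, h′(0) = 4.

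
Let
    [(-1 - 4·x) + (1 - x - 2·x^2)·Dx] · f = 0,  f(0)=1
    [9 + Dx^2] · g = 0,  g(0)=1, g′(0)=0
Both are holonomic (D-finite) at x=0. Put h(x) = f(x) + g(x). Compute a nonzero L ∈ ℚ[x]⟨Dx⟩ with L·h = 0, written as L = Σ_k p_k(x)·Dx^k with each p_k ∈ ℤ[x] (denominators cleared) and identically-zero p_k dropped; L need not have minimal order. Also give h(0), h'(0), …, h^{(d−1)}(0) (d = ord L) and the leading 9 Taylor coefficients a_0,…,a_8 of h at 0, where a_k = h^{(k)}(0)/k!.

f: a_k = 1, 1, 3, 5, 11, 21, 43, 85, 171, …
g: a_k = 1, 0, -9/2, 0, 27/8, 0, -81/80, 0, 729/4480, …
h₀=f+g: left-lcm gives L₀, ord ≤ 3.
L = (117 + 486·x + 135·x^2 + 360·x^3 + 540·x^4 + 432·x^5) + (-45 + 63·x + 81·x^2 - 153·x^3 - 18·x^4 + 324·x^5 + 216·x^6)·Dx + (13 + 54·x + 15·x^2 + 40·x^3 + 60·x^4 + 48·x^5)·Dx^2 + (-5 + 7·x + 9·x^2 - 17·x^3 - 2·x^4 + 36·x^5 + 24·x^6)·Dx^3  (order 3).
h: a_k = 2, 1, -3/2, 5, 115/8, 21, 3359/80, 85, 766809/4480, …
ICs: h(0) = 2, h′(0) = 1, h′′(0) = -3.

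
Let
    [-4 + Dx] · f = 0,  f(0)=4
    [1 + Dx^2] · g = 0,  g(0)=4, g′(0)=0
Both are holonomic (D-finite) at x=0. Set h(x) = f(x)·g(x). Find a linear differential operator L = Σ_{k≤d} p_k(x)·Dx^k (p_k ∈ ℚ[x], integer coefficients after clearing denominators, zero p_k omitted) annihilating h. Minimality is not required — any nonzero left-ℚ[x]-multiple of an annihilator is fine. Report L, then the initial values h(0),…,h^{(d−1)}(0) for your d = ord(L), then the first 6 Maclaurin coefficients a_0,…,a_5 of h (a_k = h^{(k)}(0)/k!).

L = 17 - 8·Dx + Dx^2  (order 2).
h: a_k = 16, 64, 120, 416/3, 322/3, 808/15, …
ICs: h(0) = 16, h′(0) = 64.

f: a_k = 4, 16, 32, 128/3, 128/3, 512/15, …
g: a_k = 4, 0, -2, 0, 1/6, 0, …
h₀=f·g: eliminate ⇒ L₀, order ≤ 1·2.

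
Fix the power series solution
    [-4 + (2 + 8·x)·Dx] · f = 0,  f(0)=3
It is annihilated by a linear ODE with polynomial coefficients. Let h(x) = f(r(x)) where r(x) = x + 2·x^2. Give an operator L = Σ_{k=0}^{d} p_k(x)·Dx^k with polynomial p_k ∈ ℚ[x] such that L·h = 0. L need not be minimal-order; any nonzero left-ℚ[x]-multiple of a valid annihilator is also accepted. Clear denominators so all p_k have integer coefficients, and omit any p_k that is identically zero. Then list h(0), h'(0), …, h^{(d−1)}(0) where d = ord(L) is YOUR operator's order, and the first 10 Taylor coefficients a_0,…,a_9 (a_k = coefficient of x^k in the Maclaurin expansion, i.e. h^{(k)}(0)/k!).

L = (-2 - 8·x) + (1 + 4·x + 8·x^2)·Dx  (order 1).
h: a_k = 3, 6, 6, -12, 18, -12, -36, 168, -366, 324, …
ICs: h(0) = 3.

f: a_k = 3, 6, -6, 12, -30, 84, -252, 792, -2574, 8580, …
h₀=f(r): pull back L_f along r ⇒ L₀.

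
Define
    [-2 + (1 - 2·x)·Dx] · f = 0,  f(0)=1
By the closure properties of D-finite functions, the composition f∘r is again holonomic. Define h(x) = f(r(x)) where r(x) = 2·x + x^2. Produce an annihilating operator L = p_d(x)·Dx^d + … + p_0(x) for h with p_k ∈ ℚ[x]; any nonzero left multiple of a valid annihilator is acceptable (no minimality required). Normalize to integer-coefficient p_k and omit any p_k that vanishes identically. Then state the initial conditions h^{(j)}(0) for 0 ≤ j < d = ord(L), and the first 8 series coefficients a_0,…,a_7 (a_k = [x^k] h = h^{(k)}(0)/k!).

f: a_k = 1, 2, 4, 8, 16, 32, 64, 128, …
L₀ from L_f via x↦r, Dx↦r'^{-1}Dx.
L = (4 + 4·x) + (-1 + 4·x + 2·x^2)·Dx  (order 1).
h: a_k = 1, 4, 18, 80, 356, 1584, 7048, 31360, …
ICs: h(0) = 1.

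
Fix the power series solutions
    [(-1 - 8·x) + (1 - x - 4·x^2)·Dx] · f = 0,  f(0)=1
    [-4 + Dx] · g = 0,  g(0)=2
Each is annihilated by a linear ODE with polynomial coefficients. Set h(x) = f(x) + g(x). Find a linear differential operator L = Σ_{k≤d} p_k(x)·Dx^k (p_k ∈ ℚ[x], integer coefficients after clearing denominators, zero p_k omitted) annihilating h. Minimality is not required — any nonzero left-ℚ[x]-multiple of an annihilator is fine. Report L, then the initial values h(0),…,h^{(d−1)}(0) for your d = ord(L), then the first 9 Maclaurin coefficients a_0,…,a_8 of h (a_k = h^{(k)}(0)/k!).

f: a_k = 1, 1, 5, 9, 29, 65, 181, 441, 1165, …
g: a_k = 2, 8, 16, 64/3, 64/3, 256/15, 512/45, 2048/315, 1024/315, …
Sum ⇒ L₀ = lclm(L_f,L_g) in ℚ(x)⟨Dx⟩.
L = (-24 + 16·x - 576·x^2 - 512·x^3) + (-6 + 56·x + 208·x^2 - 128·x^3 - 256·x^4)·Dx + (3 - 15·x - 16·x^2 + 64·x^3 + 64·x^4)·Dx^2  (order 2).
h: a_k = 3, 9, 21, 91/3, 151/3, 1231/15, 8657/45, 140963/315, 367999/315, …
ICs: h(0) = 3, h′(0) = 9.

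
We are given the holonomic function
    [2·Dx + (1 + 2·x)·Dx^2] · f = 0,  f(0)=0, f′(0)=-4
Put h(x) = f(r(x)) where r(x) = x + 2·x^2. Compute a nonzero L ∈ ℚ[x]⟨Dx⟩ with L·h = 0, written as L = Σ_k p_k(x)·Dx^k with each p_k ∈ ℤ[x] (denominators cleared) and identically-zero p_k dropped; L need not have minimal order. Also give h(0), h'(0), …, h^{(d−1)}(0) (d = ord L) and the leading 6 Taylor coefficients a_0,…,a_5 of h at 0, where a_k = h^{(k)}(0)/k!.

f: a_k = 0, -4, 4, -16/3, 8, -64/5, …
h₀=f(r): pull back L_f along r ⇒ L₀.
L = (-2 + 8·x + 16·x^2)·Dx + (1 + 6·x + 12·x^2 + 16·x^3)·Dx^2  (order 2).
h: a_k = 0, -4, -4, 32/3, -8, -64/5, …
ICs: h(0) = 0, h′(0) = -4.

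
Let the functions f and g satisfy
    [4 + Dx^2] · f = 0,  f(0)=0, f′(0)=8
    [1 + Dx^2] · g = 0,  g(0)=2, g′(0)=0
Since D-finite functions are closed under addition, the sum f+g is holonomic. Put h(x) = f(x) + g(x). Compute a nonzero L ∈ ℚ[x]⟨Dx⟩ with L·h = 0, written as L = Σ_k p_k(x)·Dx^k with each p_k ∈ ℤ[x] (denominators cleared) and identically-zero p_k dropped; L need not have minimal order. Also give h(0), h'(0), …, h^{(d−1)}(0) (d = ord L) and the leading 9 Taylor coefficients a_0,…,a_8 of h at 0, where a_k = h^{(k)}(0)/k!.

L = 4 + 5·Dx^2 + Dx^4  (order 4).
h: a_k = 2, 8, -1, -16/3, 1/12, 16/15, -1/360, -32/315, 1/20160, …
ICs: h(0) = 2, h′(0) = 8, h′′(0) = -2, h′′′(0) = -32.

f: a_k = 0, 8, 0, -16/3, 0, 16/15, 0, -32/315, 0, …
g: a_k = 2, 0, -1, 0, 1/12, 0, -1/360, 0, 1/20160, …
Sum ⇒ L₀ = lclm(L_f,L_g) in ℚ(x)⟨Dx⟩.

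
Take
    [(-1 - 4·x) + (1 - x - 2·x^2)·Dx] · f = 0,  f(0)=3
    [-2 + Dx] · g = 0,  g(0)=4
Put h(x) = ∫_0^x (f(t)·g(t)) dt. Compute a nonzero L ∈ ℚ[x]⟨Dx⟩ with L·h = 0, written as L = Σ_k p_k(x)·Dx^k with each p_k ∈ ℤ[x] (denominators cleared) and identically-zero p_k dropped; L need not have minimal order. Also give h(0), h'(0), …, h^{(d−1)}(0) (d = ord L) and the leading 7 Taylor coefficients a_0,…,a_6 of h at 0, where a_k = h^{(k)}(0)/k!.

f: a_k = 3, 3, 9, 15, 33, 63, 129, …
g: a_k = 4, 8, 8, 16/3, 8/3, 16/15, 16/45, …
Sym-product of L_f,L_g gives L₀ (≤ ord 1).
h=∫h₀ ⇒ L = L₀·Dx.
L = (3 + 2·x - 4·x^2)·Dx + (-1 + x + 2·x^2)·Dx^2  (order 2).
h: a_k = 0, 12, 18, 28, 43, 348/5, 1738/15, …
ICs: h(0) = 0, h′(0) = 12.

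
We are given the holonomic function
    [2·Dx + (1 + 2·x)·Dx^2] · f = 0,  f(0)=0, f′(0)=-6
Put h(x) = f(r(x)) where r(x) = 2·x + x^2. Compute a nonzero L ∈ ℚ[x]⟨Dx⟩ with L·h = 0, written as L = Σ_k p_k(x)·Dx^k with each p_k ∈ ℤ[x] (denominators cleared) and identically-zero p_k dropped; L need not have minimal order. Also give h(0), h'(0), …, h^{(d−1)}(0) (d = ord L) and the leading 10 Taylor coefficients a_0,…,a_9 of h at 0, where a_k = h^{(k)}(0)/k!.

f: a_k = 0, -6, 6, -8, 12, -96/5, 32, -384/7, 96, -512/3, …
L₀ from L_f via x↦r, Dx↦r'^{-1}Dx.
L = (3 + 4·x + 2·x^2)·Dx + (1 + 5·x + 6·x^2 + 2·x^3)·Dx^2  (order 2).
h: a_k = 0, -12, 18, -40, 102, -1392/5, 792, -16224/7, 6924, -63040/3, …
ICs: h(0) = 0, h′(0) = -12.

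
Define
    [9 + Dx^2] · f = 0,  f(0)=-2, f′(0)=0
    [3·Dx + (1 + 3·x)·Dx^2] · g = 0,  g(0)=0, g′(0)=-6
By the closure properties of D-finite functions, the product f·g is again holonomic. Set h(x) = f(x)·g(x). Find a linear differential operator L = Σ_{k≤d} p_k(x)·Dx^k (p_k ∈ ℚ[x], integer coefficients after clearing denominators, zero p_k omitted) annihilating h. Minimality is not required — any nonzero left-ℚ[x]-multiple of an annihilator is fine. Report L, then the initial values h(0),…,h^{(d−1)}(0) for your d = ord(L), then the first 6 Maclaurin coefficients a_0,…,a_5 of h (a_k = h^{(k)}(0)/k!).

f: a_k = -2, 0, 9, 0, -27/4, 0, …
g: a_k = 0, -6, 9, -18, 81/2, -486/5, …
L₀ := L_f ⊗_s L_g (sym. prod.), ord ≤ 4.
L = (-81 + 486·x + 4617·x^2 + 11664·x^3 + 8748·x^4) + (36 + 540·x + 1944·x^2 + 1944·x^3)·Dx + (180·x + 1134·x^2 + 2592·x^3 + 1944·x^4)·Dx^2 + (4 + 60·x + 216·x^2 + 216·x^3)·Dx^3 + (1 + 14·x + 69·x^2 + 144·x^3 + 108·x^4)·Dx^4  (order 4).
h: a_k = 0, 12, -18, -18, 0, 729/10, …
ICs: h(0) = 0, h′(0) = 12, h′′(0) = -36, h′′′(0) = -108.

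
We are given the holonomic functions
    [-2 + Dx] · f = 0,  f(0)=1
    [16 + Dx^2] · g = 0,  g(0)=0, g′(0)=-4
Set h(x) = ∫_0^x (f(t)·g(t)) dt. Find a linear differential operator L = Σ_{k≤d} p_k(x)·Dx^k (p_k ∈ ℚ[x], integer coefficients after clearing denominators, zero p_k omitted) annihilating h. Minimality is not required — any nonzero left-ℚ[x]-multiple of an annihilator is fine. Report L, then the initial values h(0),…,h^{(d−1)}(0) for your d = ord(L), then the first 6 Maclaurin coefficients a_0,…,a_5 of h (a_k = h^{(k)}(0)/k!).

L = 20·Dx - 4·Dx^2 + Dx^3  (order 3).
h: a_k = 0, 0, -2, -8/3, 2/3, 16/5, …
ICs: h(0) = 0, h′(0) = 0, h′′(0) = -4.

f: a_k = 1, 2, 2, 4/3, 2/3, 4/15, …
g: a_k = 0, -4, 0, 32/3, 0, -128/15, …
h₀=f·g: eliminate ⇒ L₀, order ≤ 1·2.
h=∫₀ˣh₀: take L = L₀·Dx.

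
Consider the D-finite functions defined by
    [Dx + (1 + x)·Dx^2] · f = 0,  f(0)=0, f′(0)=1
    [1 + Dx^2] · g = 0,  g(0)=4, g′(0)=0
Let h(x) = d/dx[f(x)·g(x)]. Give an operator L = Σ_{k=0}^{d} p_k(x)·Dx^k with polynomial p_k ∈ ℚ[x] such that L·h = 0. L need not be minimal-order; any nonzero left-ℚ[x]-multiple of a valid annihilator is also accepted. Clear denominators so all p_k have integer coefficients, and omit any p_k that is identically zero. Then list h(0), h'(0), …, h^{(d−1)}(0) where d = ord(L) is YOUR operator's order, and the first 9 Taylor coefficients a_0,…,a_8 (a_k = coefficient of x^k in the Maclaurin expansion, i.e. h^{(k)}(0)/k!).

f: a_k = 0, 1, -1/2, 1/3, -1/4, 1/5, -1/6, 1/7, -1/8, …
g: a_k = 4, 0, -2, 0, 1/6, 0, -1/180, 0, 1/10080, …
f·g: L₀ = L_f ⊗_s L_g, ord ≤ 2·2.
h=h₀': d/dx-closure on L₀ ⇒ L.
L = (-25 - 44·x - 42·x^2 + 12·x^3 + 43·x^4 + 24·x^5 + 4·x^6) + (-24 - 32·x + 20·x^2 + 60·x^3 + 40·x^4 + 8·x^5)·Dx + (-28 - 44·x - 14·x^2 + 72·x^3 + 98·x^4 + 48·x^5 + 8·x^6)·Dx^2 + (-24 - 32·x + 20·x^2 + 60·x^3 + 40·x^4 + 8·x^5)·Dx^3 + (-3 + 28·x^2 + 60·x^3 + 55·x^4 + 24·x^5 + 4·x^6)·Dx^4  (order 4).
h: a_k = 4, -4, -2, 0, 3/2, -3/2, 31/20, -74/45, 1151/672, …
ICs: h(0) = 4, h′(0) = -4, h′′(0) = -4, h′′′(0) = 0.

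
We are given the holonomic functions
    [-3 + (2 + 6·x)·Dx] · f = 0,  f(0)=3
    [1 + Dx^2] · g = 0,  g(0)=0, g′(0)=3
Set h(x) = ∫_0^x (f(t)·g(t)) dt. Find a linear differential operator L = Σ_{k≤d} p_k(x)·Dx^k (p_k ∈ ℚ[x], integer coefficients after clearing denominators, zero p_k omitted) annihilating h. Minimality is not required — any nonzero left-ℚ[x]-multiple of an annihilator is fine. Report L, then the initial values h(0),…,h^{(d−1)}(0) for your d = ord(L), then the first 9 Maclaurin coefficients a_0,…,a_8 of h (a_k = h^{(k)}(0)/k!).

f: a_k = 3, 9/2, -27/8, 81/16, -1215/128, 5103/256, -45927/1024, 216513/2048, -8444007/32768, …
g: a_k = 0, 3, 0, -1/2, 0, 1/40, 0, -1/1680, 0, …
L₀ := L_f ⊗_s L_g (sym. prod.), ord ≤ 2.
h=∫₀ˣh₀: take L = L₀·Dx.
L = (31 + 24·x + 36·x^2)·Dx + (-12 - 36·x)·Dx^2 + (4 + 24·x + 36·x^2)·Dx^3  (order 3).
h: a_k = 0, 0, 9/2, 9/2, -93/32, 207/80, -5699/1280, 73449/8960, -4655323/286720, …
ICs: h(0) = 0, h′(0) = 0, h′′(0) = 9.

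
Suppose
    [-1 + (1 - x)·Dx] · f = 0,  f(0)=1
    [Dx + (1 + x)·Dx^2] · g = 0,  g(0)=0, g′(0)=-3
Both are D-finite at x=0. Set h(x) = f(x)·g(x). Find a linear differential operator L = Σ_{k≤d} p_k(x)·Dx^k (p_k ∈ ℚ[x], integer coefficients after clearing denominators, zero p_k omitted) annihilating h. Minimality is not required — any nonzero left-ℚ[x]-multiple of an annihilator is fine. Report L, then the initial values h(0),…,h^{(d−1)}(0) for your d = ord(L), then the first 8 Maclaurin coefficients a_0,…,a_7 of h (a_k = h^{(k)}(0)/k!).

L = 1 + (1 + 3·x)·Dx + (-1 + x^2)·Dx^2  (order 2).
h: a_k = 0, -3, -3/2, -5/2, -7/4, -47/20, -37/20, -319/140, …
ICs: h(0) = 0, h′(0) = -3.

f: a_k = 1, 1, 1, 1, 1, 1, 1, 1, …
g: a_k = 0, -3, 3/2, -1, 3/4, -3/5, 1/2, -3/7, …
L₀ := L_f ⊗_s L_g (sym. prod.), ord ≤ 2.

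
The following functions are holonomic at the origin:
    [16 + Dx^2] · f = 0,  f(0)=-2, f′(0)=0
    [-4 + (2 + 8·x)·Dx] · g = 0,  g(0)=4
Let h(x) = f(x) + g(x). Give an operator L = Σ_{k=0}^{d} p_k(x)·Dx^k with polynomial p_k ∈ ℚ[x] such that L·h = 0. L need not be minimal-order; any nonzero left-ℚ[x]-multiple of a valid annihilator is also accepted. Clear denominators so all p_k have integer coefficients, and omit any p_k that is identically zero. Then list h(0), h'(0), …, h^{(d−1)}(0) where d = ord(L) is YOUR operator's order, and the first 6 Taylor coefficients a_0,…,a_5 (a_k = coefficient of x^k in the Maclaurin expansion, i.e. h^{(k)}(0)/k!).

f: a_k = -2, 0, 16, 0, -64/3, 0, …
g: a_k = 4, 8, -8, 16, -40, 112, …
Sum ⇒ L₀ = lclm(L_f,L_g) in ℚ(x)⟨Dx⟩.
L = (-224 - 1024·x - 2048·x^2) + (48 + 704·x + 3072·x^2 + 4096·x^3)·Dx + (-14 - 64·x - 128·x^2)·Dx^2 + (3 + 44·x + 192·x^2 + 256·x^3)·Dx^3  (order 3).
h: a_k = 2, 8, 8, 16, -184/3, 112, …
ICs: h(0) = 2, h′(0) = 8, h′′(0) = 16.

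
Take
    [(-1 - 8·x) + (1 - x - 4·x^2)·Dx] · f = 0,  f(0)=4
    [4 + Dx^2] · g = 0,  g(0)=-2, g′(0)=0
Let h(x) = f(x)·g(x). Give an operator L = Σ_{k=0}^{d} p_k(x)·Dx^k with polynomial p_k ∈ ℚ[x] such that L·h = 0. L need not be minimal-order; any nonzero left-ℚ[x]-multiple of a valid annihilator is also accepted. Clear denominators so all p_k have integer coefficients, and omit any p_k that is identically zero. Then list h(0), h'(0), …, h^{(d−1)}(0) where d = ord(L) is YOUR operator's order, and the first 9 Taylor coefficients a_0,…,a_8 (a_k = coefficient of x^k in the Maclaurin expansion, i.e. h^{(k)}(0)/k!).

f: a_k = 4, 4, 20, 36, 116, 260, 724, 1764, 4660, …
g: a_k = -2, 0, 4, 0, -4/3, 0, 8/45, 0, -4/315, …
Product ⇒ symmetric product L₀, ord ≤ 2.
L = (4 + 4·x + 16·x^2) + (2 + 16·x)·Dx + (-1 + x + 4·x^2)·Dx^2  (order 2).
h: a_k = -8, -8, -24, -56, -472/3, -1144/3, -45448/45, -114088/45, -690392/105, …
ICs: h(0) = -8, h′(0) = -8.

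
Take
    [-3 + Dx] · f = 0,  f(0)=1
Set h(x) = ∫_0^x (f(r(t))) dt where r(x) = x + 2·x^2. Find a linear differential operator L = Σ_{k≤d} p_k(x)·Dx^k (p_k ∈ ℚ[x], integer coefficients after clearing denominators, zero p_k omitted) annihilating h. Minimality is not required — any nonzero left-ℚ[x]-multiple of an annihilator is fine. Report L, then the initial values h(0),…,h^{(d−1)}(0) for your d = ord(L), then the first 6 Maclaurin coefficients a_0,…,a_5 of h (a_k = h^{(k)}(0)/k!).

L = (-3 - 12·x)·Dx + Dx^2  (order 2).
h: a_k = 0, 1, 3/2, 7/2, 45/8, 387/40, …
ICs: h(0) = 0, h′(0) = 1.

f: a_k = 1, 3, 9/2, 9/2, 27/8, 81/40, …
Change of var in L_f (x↦r) gives L₀.
h=∫h₀ ⇒ L = L₀·Dx.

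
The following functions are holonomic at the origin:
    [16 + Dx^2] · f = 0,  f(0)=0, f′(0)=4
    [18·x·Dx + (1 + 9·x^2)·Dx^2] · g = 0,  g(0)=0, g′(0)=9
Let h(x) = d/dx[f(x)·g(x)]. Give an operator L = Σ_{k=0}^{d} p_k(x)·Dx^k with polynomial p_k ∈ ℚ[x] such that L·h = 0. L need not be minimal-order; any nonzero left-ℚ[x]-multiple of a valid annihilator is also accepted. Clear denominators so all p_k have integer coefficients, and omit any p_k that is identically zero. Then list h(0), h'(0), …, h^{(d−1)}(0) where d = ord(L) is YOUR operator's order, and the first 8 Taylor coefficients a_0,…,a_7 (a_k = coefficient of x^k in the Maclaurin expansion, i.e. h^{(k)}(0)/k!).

L = (524992 + 14103936·x^2 + 183342528·x^4 + 608394240·x^6 + 1431032832·x^8 + 3627970560·x^10 + 8707129344·x^12) + (314208·x + 11036736·x^3 + 108591840·x^5 + 419904000·x^7 + 1209323520·x^9 + 2176782336·x^11)·Dx + (38012 + 1098792·x^2 + 14837580·x^4 + 64186992·x^6 + 209112192·x^8 + 589545216·x^10 + 1088391168·x^12)·Dx^2 + (19638·x + 689796·x^3 + 6786990·x^5 + 26244000·x^7 + 75582720·x^9 + 136048896·x^11)·Dx^3 + (325 + 13581·x^2 + 211167·x^4 + 1635147·x^6 + 7479540·x^8 + 22674816·x^10 + 34012224·x^12)·Dx^4  (order 4).
h: a_k = 0, 72, 0, -816, 0, 5688, 0, -44512, …
ICs: h(0) = 0, h′(0) = 72, h′′(0) = 0, h′′′(0) = -4896.

f: a_k = 0, 4, 0, -32/3, 0, 128/15, 0, -1024/315, …
g: a_k = 0, 9, 0, -27, 0, 729/5, 0, -6561/7, …
Sym-product of L_f,L_g gives L₀ (≤ ord 4).
h₀' ⇒ L via d/dx closure of L₀.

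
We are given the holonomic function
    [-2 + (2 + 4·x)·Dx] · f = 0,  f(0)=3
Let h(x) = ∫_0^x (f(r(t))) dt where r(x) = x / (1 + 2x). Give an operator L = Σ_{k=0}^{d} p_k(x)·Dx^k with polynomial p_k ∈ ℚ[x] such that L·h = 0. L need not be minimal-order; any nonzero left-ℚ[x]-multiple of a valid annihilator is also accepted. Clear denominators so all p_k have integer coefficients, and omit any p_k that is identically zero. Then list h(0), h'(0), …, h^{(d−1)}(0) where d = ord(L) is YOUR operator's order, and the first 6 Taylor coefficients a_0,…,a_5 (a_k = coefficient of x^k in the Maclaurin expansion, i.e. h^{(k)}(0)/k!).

f: a_k = 3, 3, -3/2, 3/2, -15/8, 21/8, …
Change of var in L_f (x↦r) gives L₀.
h=∫₀ˣh₀: take L = L₀·Dx.
L = -Dx + (1 + 6·x + 8·x^2)·Dx^2  (order 2).
h: a_k = 0, 3, 3/2, -5/2, 39/8, -423/40, …
ICs: h(0) = 0, h′(0) = 3.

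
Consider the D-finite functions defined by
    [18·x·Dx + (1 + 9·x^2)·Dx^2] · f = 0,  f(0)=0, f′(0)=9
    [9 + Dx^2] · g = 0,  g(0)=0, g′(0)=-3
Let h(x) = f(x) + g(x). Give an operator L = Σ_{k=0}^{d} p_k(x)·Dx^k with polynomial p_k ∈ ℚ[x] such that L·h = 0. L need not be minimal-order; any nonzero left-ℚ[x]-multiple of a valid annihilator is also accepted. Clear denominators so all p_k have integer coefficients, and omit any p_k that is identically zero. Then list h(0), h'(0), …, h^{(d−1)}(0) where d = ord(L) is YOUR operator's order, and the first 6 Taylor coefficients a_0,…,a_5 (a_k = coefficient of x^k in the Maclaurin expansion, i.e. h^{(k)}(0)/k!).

L = (-1782·x + 20412·x^3 + 13122·x^5)·Dx + (-9 + 567·x^2 + 6561·x^4 + 6561·x^6)·Dx^2 + (-198·x + 2268·x^3 + 1458·x^5)·Dx^3 + (-1 + 63·x^2 + 729·x^4 + 729·x^6)·Dx^4  (order 4).
h: a_k = 0, 6, 0, -45/2, 0, 5751/40, …
ICs: h(0) = 0, h′(0) = 6, h′′(0) = 0, h′′′(0) = -135.

f: a_k = 0, 9, 0, -27, 0, 729/5, …
g: a_k = 0, -3, 0, 9/2, 0, -81/40, …
h₀=f+g: left-lcm gives L₀, ord ≤ 4.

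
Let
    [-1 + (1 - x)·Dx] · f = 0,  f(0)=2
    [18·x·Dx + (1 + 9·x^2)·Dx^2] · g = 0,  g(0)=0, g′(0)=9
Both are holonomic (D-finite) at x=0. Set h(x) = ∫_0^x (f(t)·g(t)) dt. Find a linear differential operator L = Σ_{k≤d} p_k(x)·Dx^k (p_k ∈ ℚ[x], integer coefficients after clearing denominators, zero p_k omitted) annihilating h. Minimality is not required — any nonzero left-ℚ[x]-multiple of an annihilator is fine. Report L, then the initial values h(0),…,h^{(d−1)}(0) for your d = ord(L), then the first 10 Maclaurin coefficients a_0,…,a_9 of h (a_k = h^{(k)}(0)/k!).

f: a_k = 2, 2, 2, 2, 2, 2, 2, 2, 2, 2, …
g: a_k = 0, 9, 0, -27, 0, 729/5, 0, -6561/7, 0, 6561, …
f·g: L₀ = L_f ⊗_s L_g, ord ≤ 1·2.
Integrate: L := L₀·Dx.
L = 18·x·Dx + (2 - 18·x + 36·x^2)·Dx^2 + (-1 + x - 9·x^2 + 9·x^3)·Dx^3  (order 3).
h: a_k = 0, 0, 9, 6, -9, -36/5, 213/5, 1278/35, -7083/35, -6296/35, …
ICs: h(0) = 0, h′(0) = 0, h′′(0) = 18.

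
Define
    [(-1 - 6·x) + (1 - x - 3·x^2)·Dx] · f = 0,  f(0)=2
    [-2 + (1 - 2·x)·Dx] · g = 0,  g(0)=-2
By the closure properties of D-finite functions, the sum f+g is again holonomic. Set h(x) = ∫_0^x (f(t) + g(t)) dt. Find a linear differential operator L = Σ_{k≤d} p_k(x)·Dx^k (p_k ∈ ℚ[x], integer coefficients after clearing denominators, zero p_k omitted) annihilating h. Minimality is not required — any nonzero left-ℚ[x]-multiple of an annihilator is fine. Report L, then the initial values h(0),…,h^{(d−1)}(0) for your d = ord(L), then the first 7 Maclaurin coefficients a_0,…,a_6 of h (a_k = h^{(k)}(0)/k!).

f: a_k = 2, 2, 8, 14, 38, 80, 194, …
g: a_k = -2, -4, -8, -16, -32, -64, -128, …
h₀=f+g: left-lcm gives L₀, ord ≤ 2.
h=∫h₀ ⇒ L = L₀·Dx.
L = (8 - 36·x + 108·x^2 - 72·x^3)·Dx + (-2·x - 54·x^2 + 192·x^3 - 144·x^4)·Dx^2 + (-1 + 9·x - 23·x^2 + 6·x^3 + 42·x^4 - 36·x^5)·Dx^3  (order 3).
h: a_k = 0, 0, -1, 0, -1/2, 6/5, 8/3, …
ICs: h(0) = 0, h′(0) = 0, h′′(0) = -2.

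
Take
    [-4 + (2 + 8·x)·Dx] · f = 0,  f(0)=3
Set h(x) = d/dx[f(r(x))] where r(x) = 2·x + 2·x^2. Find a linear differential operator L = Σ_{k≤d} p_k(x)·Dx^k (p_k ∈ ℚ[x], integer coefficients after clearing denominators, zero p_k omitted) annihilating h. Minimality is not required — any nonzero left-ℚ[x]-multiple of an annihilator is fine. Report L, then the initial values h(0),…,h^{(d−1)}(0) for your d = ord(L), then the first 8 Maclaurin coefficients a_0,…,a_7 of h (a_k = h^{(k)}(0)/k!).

f: a_k = 3, 6, -6, 12, -30, 84, -252, 792, …
Change of var in L_f (x↦r) gives L₀.
h₀' ⇒ L via d/dx closure of L₀.
L = -2 + (-1 - 10·x - 24·x^2 - 16·x^3)·Dx  (order 1).
h: a_k = 12, -24, 144, -864, 5280, -32832, 206976, -1318656, …
ICs: h(0) = 12.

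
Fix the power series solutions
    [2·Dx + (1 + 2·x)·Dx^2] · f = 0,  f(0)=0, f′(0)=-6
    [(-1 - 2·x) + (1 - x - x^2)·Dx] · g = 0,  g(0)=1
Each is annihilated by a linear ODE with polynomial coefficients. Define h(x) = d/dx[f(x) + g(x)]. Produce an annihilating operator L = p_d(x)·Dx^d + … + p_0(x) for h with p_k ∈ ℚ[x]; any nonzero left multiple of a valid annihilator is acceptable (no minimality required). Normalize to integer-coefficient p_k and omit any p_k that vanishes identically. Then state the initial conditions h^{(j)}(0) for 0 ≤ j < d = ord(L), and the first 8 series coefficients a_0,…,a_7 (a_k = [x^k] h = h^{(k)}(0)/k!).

L = (-34 - 92·x - 116·x^2 - 48·x^3 - 24·x^4) + (-5 - 60·x - 170·x^2 - 180·x^3 - 100·x^4 - 40·x^5)·Dx + (3 + 11·x + 5·x^2 - 20·x^3 - 30·x^4 - 24·x^5 - 8·x^6)·Dx^2  (order 2).
h: a_k = -5, 16, -15, 68, -56, 270, -237, 1040, …
ICs: h(0) = -5, h′(0) = 16.

f: a_k = 0, -6, 6, -8, 12, -96/5, 32, -384/7, …
g: a_k = 1, 1, 2, 3, 5, 8, 13, 21, …
f+g: L₀ = lclm(L_f,L_g), ord ≤ 2+1.
Derive L from L₀ (diff closure).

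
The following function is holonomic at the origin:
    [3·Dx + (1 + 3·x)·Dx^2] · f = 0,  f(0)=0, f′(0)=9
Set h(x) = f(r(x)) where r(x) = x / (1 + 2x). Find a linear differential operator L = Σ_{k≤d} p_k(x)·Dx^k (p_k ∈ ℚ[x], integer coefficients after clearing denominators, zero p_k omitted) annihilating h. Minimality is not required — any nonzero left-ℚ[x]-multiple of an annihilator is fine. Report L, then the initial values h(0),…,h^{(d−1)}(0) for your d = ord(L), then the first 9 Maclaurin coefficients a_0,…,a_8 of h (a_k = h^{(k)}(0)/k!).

f: a_k = 0, 9, -27/2, 27, -243/4, 729/5, -729/2, 6561/7, -19683/8, …
Change of var in L_f (x↦r) gives L₀.
L = (7 + 20·x)·Dx + (1 + 7·x + 10·x^2)·Dx^2  (order 2).
h: a_k = 0, 9, -63/2, 117, -1827/4, 9279/5, -15561/2, 233991/7, -1171107/8, …
ICs: h(0) = 0, h′(0) = 9.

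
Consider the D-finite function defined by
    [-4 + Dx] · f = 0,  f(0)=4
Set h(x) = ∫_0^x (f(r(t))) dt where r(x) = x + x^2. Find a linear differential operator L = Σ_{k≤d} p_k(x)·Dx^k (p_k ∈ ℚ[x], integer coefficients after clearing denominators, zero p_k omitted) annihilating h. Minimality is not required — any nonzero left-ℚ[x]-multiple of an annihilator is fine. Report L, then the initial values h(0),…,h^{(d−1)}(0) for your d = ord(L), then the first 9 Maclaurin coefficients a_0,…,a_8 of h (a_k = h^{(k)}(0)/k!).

f: a_k = 4, 16, 32, 128/3, 128/3, 512/15, 1024/45, 4096/315, 2048/315, …
h₀=f(r): pull back L_f along r ⇒ L₀.
Integrate: L := L₀·Dx.
L = (-4 - 8·x)·Dx + Dx^2  (order 2).
h: a_k = 0, 4, 8, 16, 80/3, 608/15, 832/15, 22144/315, 26048/315, …
ICs: h(0) = 0, h′(0) = 4.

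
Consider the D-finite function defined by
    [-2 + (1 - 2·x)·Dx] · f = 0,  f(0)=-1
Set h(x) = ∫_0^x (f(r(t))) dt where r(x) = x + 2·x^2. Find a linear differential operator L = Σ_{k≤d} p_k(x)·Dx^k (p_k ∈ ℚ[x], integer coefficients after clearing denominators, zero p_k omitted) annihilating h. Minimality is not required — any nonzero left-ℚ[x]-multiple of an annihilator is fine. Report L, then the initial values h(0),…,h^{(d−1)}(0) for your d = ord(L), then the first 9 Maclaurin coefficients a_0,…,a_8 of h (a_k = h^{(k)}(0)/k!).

L = (2 + 8·x)·Dx + (-1 + 2·x + 4·x^2)·Dx^2  (order 2).
h: a_k = 0, -1, -1, -8/3, -6, -16, -128/3, -832/7, -336, …
ICs: h(0) = 0, h′(0) = -1.

f: a_k = -1, -2, -4, -8, -16, -32, -64, -128, -256, …
Substitute x→r, Dx→(1/r')Dx; clear ⇒ L₀.
h=∫h₀ ⇒ L = L₀·Dx.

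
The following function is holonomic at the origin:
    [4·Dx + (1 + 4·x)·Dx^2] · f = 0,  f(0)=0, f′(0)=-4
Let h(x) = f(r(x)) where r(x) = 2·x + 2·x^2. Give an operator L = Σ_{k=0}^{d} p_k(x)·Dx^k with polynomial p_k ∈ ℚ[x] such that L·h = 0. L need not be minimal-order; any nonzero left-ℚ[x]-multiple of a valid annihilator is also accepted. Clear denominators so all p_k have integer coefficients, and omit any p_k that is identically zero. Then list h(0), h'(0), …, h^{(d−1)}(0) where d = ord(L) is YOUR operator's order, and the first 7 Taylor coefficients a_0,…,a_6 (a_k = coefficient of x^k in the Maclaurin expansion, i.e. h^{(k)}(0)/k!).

f: a_k = 0, -4, 8, -64/3, 64, -1024/5, 2048/3, …
f∘r: x↦r, Dx↦Dx/r' in L_f ⇒ L₀.
L = (6 + 16·x + 16·x^2)·Dx + (1 + 10·x + 24·x^2 + 16·x^3)·Dx^2  (order 2).
h: a_k = 0, -8, 24, -320/3, 544, -14848/5, 16896, …
ICs: h(0) = 0, h′(0) = -8.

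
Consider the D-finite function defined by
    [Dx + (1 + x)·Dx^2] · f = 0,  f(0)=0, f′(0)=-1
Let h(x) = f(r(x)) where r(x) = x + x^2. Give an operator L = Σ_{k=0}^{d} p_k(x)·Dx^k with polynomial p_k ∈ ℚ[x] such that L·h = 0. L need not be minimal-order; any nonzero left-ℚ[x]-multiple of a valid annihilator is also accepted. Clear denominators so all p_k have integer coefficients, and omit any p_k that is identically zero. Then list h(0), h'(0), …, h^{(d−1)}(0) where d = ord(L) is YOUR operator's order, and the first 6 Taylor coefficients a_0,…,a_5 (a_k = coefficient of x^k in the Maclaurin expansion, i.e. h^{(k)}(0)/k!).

f: a_k = 0, -1, 1/2, -1/3, 1/4, -1/5, …
h₀=f(r): pull back L_f along r ⇒ L₀.
L = (-1 + 2·x + 2·x^2)·Dx + (1 + 3·x + 3·x^2 + 2·x^3)·Dx^2  (order 2).
h: a_k = 0, -1, -1/2, 2/3, -1/4, -1/5, …
ICs: h(0) = 0, h′(0) = -1.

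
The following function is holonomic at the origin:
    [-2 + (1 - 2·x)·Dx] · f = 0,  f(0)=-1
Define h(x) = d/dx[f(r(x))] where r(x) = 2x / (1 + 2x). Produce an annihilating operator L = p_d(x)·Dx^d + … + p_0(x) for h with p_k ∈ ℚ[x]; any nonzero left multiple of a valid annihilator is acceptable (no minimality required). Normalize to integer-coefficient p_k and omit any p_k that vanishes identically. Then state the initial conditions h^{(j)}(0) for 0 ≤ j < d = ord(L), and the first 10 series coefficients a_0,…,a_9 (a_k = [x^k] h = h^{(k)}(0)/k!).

f: a_k = -1, -2, -4, -8, -16, -32, -64, -128, -256, -512, …
h₀=f(r): pull back L_f along r ⇒ L₀.
Derive L from L₀ (diff closure).
L = 4 + (-1 + 2·x)·Dx  (order 1).
h: a_k = -4, -16, -48, -128, -320, -768, -1792, -4096, -9216, -20480, …
ICs: h(0) = -4.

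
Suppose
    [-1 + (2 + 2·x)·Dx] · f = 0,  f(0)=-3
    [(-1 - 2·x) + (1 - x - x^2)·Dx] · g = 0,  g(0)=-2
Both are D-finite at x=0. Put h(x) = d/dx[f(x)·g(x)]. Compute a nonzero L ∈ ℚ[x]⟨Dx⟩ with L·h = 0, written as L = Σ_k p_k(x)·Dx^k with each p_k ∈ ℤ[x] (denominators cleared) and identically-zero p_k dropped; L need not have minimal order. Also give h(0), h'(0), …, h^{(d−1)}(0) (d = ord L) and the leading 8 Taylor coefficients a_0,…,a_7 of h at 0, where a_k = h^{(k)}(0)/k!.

L = (19 + 66·x + 81·x^2 + 50·x^3 + 15·x^4) + (-6 - 10·x + 6·x^2 + 26·x^3 + 22·x^4 + 6·x^5)·Dx  (order 1).
h: a_k = 9, 57/2, 567/8, 2409/16, 39315/128, 151983/256, 1150275/1024, 4249065/2048, …
ICs: h(0) = 9.

f: a_k = -3, -3/2, 3/8, -3/16, 15/128, -21/256, 63/1024, -99/2048, …
g: a_k = -2, -2, -4, -6, -10, -16, -26, -42, …
Product ⇒ symmetric product L₀, ord ≤ 1.
h₀' ⇒ L via d/dx closure of L₀.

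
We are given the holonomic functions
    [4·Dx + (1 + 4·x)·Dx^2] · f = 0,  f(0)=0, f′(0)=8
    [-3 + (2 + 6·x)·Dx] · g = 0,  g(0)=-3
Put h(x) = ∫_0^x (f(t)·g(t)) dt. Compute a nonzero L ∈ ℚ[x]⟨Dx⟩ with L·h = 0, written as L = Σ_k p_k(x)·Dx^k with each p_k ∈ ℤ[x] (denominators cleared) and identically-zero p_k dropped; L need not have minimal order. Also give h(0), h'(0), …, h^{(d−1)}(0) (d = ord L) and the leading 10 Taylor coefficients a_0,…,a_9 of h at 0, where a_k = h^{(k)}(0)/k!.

L = (3 + 36·x)·Dx + (4 + 12·x)·Dx^2 + (4 + 40·x + 132·x^2 + 144·x^3)·Dx^3  (order 3).
h: a_k = 0, 0, -12, 4, -29/4, 39/2, -9383/160, 206953/1120, -21442563/35840, 53092163/26880, …
ICs: h(0) = 0, h′(0) = 0, h′′(0) = -24.

f: a_k = 0, 8, -16, 128/3, -128, 2048/5, -4096/3, 32768/7, -16384, 524288/9, …
g: a_k = -3, -9/2, 27/8, -81/16, 1215/128, -5103/256, 45927/1024, -216513/2048, 8444007/32768, -42220035/65536, …
Product ⇒ symmetric product L₀, ord ≤ 2.
∫: right-multiply L₀ by Dx.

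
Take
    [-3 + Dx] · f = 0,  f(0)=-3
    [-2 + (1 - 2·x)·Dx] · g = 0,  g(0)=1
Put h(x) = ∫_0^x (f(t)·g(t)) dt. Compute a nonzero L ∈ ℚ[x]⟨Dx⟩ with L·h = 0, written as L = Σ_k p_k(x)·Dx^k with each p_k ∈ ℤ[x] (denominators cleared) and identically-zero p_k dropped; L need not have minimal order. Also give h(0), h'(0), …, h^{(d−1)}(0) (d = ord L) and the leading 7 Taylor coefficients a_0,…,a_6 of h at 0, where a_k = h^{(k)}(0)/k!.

f: a_k = -3, -9, -27/2, -27/2, -81/8, -243/40, -243/80, …
g: a_k = 1, 2, 4, 8, 16, 32, 64, …
L₀ := L_f ⊗_s L_g (sym. prod.), ord ≤ 1.
∫: right-multiply L₀ by Dx.
L = (5 - 6·x)·Dx + (-1 + 2·x)·Dx^2  (order 2).
h: a_k = 0, -3, -15/2, -29/2, -201/8, -1689/40, -5711/80, …
ICs: h(0) = 0, h′(0) = -3.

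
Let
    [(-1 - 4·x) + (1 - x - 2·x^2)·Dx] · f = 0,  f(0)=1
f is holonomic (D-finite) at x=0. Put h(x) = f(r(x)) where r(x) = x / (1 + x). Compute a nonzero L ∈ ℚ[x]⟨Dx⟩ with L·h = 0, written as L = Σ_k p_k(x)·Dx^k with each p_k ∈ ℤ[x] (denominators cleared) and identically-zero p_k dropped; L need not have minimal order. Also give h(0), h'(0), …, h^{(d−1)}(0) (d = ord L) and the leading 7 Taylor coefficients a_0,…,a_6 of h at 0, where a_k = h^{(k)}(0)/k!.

L = (1 + 5·x) + (-1 - 2·x + x^2 + 2·x^3)·Dx  (order 1).
h: a_k = 1, 1, 2, 0, 4, -4, 12, …
ICs: h(0) = 1.

f: a_k = 1, 1, 3, 5, 11, 21, 43, …
Change of var in L_f (x↦r) gives L₀.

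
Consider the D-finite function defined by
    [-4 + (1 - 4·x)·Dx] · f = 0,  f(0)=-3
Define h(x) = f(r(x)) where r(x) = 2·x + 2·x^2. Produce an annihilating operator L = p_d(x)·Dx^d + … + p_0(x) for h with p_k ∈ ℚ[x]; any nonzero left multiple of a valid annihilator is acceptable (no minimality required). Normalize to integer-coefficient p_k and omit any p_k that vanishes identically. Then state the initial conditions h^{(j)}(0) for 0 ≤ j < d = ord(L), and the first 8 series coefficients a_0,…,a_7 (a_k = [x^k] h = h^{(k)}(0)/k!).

L = (8 + 16·x) + (-1 + 8·x + 8·x^2)·Dx  (order 1).
h: a_k = -3, -24, -216, -1920, -17088, -152064, -1353216, -12042240, …
ICs: h(0) = -3.

f: a_k = -3, -12, -48, -192, -768, -3072, -12288, -49152, …
h₀=f(r): pull back L_f along r ⇒ L₀.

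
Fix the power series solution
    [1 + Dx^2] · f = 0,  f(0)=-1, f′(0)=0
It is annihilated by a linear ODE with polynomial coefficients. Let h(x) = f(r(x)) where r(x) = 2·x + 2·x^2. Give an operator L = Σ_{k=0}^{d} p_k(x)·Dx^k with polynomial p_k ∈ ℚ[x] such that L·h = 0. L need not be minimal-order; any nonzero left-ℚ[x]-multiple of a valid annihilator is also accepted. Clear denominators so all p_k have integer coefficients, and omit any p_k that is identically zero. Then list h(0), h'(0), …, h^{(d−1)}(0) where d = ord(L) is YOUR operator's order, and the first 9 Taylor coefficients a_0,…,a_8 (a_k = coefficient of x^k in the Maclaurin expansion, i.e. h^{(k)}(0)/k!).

f: a_k = -1, 0, 1/2, 0, -1/24, 0, 1/720, 0, -1/40320, …
Substitute x→r, Dx→(1/r')Dx; clear ⇒ L₀.
L = (4 + 24·x + 48·x^2 + 32·x^3) - 2·Dx + (1 + 2·x)·Dx^2  (order 2).
h: a_k = -1, 0, 2, 4, 4/3, -8/3, -176/45, -32/15, 208/315, …
ICs: h(0) = -1, h′(0) = 0.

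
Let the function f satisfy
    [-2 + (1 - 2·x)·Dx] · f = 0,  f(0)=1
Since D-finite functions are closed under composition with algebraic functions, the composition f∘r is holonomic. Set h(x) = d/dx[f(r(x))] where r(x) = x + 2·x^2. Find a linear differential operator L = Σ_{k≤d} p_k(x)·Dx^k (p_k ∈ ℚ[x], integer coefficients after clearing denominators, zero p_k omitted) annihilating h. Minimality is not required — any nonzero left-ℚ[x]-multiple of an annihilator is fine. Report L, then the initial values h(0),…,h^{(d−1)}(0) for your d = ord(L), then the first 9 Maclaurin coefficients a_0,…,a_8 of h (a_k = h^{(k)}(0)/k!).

f: a_k = 1, 2, 4, 8, 16, 32, 64, 128, 256, …
L₀ from L_f via x↦r, Dx↦r'^{-1}Dx.
Differentiate: ansatz ord ≤ ord L₀ ⇒ L.
L = (8 + 24·x + 48·x^2) + (-1 - 2·x + 12·x^2 + 16·x^3)·Dx  (order 1).
h: a_k = 2, 16, 72, 320, 1280, 4992, 18816, 69632, 253440, …
ICs: h(0) = 2.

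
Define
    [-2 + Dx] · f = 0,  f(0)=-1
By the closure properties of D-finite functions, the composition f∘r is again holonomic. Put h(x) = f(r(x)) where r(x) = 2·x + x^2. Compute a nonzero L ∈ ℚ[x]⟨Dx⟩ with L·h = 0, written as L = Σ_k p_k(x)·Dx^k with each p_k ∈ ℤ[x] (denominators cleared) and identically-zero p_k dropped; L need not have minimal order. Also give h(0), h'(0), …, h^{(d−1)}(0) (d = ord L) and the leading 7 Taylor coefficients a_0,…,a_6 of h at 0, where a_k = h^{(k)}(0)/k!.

L = (-4 - 4·x) + Dx  (order 1).
h: a_k = -1, -4, -10, -56/3, -86/3, -568/15, -1996/45, …
ICs: h(0) = -1.

f: a_k = -1, -2, -2, -4/3, -2/3, -4/15, -4/45, …
h₀=f(r): pull back L_f along r ⇒ L₀.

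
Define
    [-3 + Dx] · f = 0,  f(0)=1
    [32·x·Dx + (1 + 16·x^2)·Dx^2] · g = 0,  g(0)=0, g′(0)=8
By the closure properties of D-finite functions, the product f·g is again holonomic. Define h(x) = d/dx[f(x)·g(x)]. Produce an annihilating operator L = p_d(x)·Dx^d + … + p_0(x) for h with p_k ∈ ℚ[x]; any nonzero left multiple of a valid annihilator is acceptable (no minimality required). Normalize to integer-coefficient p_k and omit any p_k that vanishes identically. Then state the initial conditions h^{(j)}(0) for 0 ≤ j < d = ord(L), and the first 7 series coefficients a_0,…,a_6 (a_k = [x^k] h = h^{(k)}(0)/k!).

L = (-69 - 576·x + 5472·x^2 - 9216·x^3 + 6912·x^4) + (14 + 288·x - 2112·x^2 + 4608·x^3 - 4608·x^4)·Dx + (3 - 32·x + 96·x^2 - 512·x^3 + 768·x^4)·Dx^2  (order 2).
h: a_k = 8, 48, -20, -368, 1223, 6318, -208169/10, …
ICs: h(0) = 8, h′(0) = 48.

f: a_k = 1, 3, 9/2, 9/2, 27/8, 81/40, 81/80, …
g: a_k = 0, 8, 0, -128/3, 0, 2048/5, 0, …
h₀=f·g: eliminate ⇒ L₀, order ≤ 1·2.
Differentiate: ansatz ord ≤ ord L₀ ⇒ L.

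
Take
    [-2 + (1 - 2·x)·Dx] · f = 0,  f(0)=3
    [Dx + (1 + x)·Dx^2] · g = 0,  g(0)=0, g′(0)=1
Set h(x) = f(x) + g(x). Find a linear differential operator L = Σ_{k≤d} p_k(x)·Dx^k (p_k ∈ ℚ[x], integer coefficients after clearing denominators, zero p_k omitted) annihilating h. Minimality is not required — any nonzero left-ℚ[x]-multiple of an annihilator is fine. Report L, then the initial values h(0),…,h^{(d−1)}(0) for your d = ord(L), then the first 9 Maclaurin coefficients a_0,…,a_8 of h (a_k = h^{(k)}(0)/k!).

f: a_k = 3, 6, 12, 24, 48, 96, 192, 384, 768, …
g: a_k = 0, 1, -1/2, 1/3, -1/4, 1/5, -1/6, 1/7, -1/8, …
h₀=f+g: left-lcm gives L₀, ord ≤ 3.
L = (32 + 8·x)·Dx + (22 + 56·x + 16·x^2)·Dx^2 + (-5 + 3·x + 12·x^2 + 4·x^3)·Dx^3  (order 3).
h: a_k = 3, 7, 23/2, 73/3, 191/4, 481/5, 1151/6, 2689/7, 6143/8, …
ICs: h(0) = 3, h′(0) = 7, h′′(0) = 23.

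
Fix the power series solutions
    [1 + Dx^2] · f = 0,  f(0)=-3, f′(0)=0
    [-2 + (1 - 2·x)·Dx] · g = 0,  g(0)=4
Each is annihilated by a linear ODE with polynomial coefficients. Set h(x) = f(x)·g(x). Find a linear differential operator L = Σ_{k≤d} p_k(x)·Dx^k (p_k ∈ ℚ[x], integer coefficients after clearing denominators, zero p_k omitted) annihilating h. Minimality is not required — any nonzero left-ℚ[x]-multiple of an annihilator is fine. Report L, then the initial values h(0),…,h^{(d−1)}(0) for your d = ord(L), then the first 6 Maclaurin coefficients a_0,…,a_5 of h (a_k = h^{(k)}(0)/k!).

f: a_k = -3, 0, 3/2, 0, -1/8, 0, …
g: a_k = 4, 8, 16, 32, 64, 128, …
Sym-product of L_f,L_g gives L₀ (≤ ord 2).
L = (-1 + 2·x) + 4·Dx + (-1 + 2·x)·Dx^2  (order 2).
h: a_k = -12, -24, -42, -84, -337/2, -337, …
ICs: h(0) = -12, h′(0) = -24.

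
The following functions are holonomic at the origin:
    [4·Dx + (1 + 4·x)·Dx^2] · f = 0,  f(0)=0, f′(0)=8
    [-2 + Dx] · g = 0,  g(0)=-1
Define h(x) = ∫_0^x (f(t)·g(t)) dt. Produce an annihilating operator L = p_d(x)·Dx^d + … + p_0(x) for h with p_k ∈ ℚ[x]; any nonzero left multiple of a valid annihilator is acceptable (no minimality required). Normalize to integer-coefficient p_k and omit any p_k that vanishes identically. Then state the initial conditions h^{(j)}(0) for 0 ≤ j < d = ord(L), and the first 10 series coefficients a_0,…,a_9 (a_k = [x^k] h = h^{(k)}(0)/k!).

f: a_k = 0, 8, -16, 128/3, -128, 2048/5, -4096/3, 32768/7, -16384, 524288/9, …
g: a_k = -1, -2, -2, -4/3, -2/3, -4/15, -4/45, -8/315, -2/315, -4/2835, …
h₀=f·g: eliminate ⇒ L₀, order ≤ 2·1.
∫: right-multiply L₀ by Dx.
L = (-4 + 16·x)·Dx - 16·x·Dx^2 + (1 + 4·x)·Dx^3  (order 3).
h: a_k = 0, 0, -4, 0, -20/3, 64/5, -1672/45, 6784/63, -103316/315, 417664/405, …
ICs: h(0) = 0, h′(0) = 0, h′′(0) = -8.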